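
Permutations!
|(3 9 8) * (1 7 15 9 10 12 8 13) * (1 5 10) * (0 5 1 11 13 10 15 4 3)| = 42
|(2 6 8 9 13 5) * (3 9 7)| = 8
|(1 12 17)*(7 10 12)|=|(1 7 10 12 17)|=5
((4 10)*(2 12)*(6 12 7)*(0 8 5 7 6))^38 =((0 8 5 7)(2 6 12)(4 10))^38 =(0 5)(2 12 6)(7 8)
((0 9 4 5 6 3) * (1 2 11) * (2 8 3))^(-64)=((0 9 4 5 6 2 11 1 8 3))^(-64)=(0 11 4 8 6)(1 5 3 2 9)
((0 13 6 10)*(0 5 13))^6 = ((5 13 6 10))^6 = (5 6)(10 13)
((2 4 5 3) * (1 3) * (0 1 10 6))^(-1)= (0 6 10 5 4 2 3 1)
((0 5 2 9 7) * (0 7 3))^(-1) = (0 3 9 2 5)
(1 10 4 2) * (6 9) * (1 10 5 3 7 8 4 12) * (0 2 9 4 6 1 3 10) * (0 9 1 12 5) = [2, 0, 9, 7, 1, 10, 4, 8, 6, 12, 5, 11, 3] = (0 2 9 12 3 7 8 6 4 1)(5 10)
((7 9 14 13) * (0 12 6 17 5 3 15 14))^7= (0 14 17 9 15 6 7 3 12 13 5)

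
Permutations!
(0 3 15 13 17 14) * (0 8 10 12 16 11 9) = (0 3 15 13 17 14 8 10 12 16 11 9) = [3, 1, 2, 15, 4, 5, 6, 7, 10, 0, 12, 9, 16, 17, 8, 13, 11, 14]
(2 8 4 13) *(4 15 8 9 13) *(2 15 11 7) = (2 9 13 15 8 11 7) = [0, 1, 9, 3, 4, 5, 6, 2, 11, 13, 10, 7, 12, 15, 14, 8]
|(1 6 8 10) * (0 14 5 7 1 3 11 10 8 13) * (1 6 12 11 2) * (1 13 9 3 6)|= 13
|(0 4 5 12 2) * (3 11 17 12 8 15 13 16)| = 12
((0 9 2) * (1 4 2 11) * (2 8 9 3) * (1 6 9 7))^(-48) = (11)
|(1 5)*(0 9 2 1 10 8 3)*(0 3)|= 7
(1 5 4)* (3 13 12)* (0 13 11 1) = [13, 5, 2, 11, 0, 4, 6, 7, 8, 9, 10, 1, 3, 12] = (0 13 12 3 11 1 5 4)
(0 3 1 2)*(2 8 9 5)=(0 3 1 8 9 5 2)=[3, 8, 0, 1, 4, 2, 6, 7, 9, 5]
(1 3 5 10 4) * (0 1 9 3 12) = (0 1 12)(3 5 10 4 9) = [1, 12, 2, 5, 9, 10, 6, 7, 8, 3, 4, 11, 0]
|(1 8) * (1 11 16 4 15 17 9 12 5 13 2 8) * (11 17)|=28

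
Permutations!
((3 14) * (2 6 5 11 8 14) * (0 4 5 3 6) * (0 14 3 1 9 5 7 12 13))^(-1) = (0 13 12 7 4)(1 6 14 2 3 8 11 5 9) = ((0 4 7 12 13)(1 9 5 11 8 3 2 14 6))^(-1)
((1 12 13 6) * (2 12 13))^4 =((1 13 6)(2 12))^4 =(1 13 6)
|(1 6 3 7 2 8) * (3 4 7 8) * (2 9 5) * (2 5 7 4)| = 10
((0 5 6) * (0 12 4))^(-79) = ((0 5 6 12 4))^(-79) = (0 5 6 12 4)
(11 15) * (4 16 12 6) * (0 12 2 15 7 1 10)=[12, 10, 15, 3, 16, 5, 4, 1, 8, 9, 0, 7, 6, 13, 14, 11, 2]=(0 12 6 4 16 2 15 11 7 1 10)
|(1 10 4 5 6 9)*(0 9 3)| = |(0 9 1 10 4 5 6 3)| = 8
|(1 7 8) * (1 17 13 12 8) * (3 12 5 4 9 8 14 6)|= 12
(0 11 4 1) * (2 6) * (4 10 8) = [11, 0, 6, 3, 1, 5, 2, 7, 4, 9, 8, 10] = (0 11 10 8 4 1)(2 6)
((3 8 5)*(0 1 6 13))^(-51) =(0 1 6 13) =((0 1 6 13)(3 8 5))^(-51)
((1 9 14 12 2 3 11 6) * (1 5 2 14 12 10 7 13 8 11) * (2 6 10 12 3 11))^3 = (2 7)(5 6)(8 10)(11 13)(12 14)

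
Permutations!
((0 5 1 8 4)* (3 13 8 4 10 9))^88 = ((0 5 1 4)(3 13 8 10 9))^88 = (3 10 13 9 8)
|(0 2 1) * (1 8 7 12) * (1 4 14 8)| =15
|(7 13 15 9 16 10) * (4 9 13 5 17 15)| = 9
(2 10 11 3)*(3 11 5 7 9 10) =(11)(2 3)(5 7 9 10) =[0, 1, 3, 2, 4, 7, 6, 9, 8, 10, 5, 11]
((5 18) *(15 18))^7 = (5 15 18)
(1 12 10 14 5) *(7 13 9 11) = (1 12 10 14 5)(7 13 9 11) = [0, 12, 2, 3, 4, 1, 6, 13, 8, 11, 14, 7, 10, 9, 5]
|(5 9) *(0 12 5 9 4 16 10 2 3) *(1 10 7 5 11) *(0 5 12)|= |(1 10 2 3 5 4 16 7 12 11)|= 10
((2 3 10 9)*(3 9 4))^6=(10)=((2 9)(3 10 4))^6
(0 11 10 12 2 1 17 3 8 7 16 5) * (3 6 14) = (0 11 10 12 2 1 17 6 14 3 8 7 16 5) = [11, 17, 1, 8, 4, 0, 14, 16, 7, 9, 12, 10, 2, 13, 3, 15, 5, 6]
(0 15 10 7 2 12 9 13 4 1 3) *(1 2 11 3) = (0 15 10 7 11 3)(2 12 9 13 4) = [15, 1, 12, 0, 2, 5, 6, 11, 8, 13, 7, 3, 9, 4, 14, 10]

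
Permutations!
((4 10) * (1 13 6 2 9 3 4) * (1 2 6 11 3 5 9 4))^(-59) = ((1 13 11 3)(2 4 10)(5 9))^(-59) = (1 13 11 3)(2 4 10)(5 9)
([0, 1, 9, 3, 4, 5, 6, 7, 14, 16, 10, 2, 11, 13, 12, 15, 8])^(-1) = (2 11 12 14 8 16 9)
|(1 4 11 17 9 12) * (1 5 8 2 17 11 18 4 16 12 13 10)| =10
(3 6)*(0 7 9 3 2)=(0 7 9 3 6 2)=[7, 1, 0, 6, 4, 5, 2, 9, 8, 3]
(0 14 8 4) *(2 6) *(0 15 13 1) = (0 14 8 4 15 13 1)(2 6) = [14, 0, 6, 3, 15, 5, 2, 7, 4, 9, 10, 11, 12, 1, 8, 13]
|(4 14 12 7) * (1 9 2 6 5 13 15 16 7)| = |(1 9 2 6 5 13 15 16 7 4 14 12)| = 12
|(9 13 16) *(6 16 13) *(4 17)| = 6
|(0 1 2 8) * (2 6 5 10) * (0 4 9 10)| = 20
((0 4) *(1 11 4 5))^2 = (0 1 4 5 11)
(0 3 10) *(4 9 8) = [3, 1, 2, 10, 9, 5, 6, 7, 4, 8, 0] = (0 3 10)(4 9 8)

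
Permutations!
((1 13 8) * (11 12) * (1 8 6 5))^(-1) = (1 5 6 13)(11 12)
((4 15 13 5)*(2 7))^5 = ((2 7)(4 15 13 5))^5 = (2 7)(4 15 13 5)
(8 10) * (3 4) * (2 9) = (2 9)(3 4)(8 10) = [0, 1, 9, 4, 3, 5, 6, 7, 10, 2, 8]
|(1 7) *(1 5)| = 3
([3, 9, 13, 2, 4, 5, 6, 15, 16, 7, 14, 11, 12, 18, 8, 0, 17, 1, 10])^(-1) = [15, 17, 3, 0, 4, 5, 6, 9, 14, 1, 18, 11, 12, 2, 10, 7, 8, 16, 13]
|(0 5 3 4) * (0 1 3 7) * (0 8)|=12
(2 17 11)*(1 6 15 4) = (1 6 15 4)(2 17 11) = [0, 6, 17, 3, 1, 5, 15, 7, 8, 9, 10, 2, 12, 13, 14, 4, 16, 11]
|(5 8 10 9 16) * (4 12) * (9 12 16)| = 6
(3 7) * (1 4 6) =(1 4 6)(3 7) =[0, 4, 2, 7, 6, 5, 1, 3]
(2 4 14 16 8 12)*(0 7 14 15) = (0 7 14 16 8 12 2 4 15) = [7, 1, 4, 3, 15, 5, 6, 14, 12, 9, 10, 11, 2, 13, 16, 0, 8]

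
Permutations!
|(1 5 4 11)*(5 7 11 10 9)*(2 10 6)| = 6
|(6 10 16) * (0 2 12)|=|(0 2 12)(6 10 16)|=3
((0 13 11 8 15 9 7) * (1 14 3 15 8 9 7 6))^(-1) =((0 13 11 9 6 1 14 3 15 7))^(-1) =(0 7 15 3 14 1 6 9 11 13)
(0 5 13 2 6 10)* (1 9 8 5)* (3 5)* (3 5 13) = (0 1 9 8 5 3 13 2 6 10) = [1, 9, 6, 13, 4, 3, 10, 7, 5, 8, 0, 11, 12, 2]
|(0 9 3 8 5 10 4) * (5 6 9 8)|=|(0 8 6 9 3 5 10 4)|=8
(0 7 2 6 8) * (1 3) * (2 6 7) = (0 2 7 6 8)(1 3) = [2, 3, 7, 1, 4, 5, 8, 6, 0]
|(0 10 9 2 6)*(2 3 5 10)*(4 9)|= 15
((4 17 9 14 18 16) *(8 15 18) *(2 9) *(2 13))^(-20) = ((2 9 14 8 15 18 16 4 17 13))^(-20) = (18)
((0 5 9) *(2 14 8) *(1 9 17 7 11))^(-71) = (0 9 1 11 7 17 5)(2 14 8)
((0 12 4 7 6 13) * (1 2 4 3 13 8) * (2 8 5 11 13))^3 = ((0 12 3 2 4 7 6 5 11 13)(1 8))^3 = (0 2 6 13 3 7 11 12 4 5)(1 8)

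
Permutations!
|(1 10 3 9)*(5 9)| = 5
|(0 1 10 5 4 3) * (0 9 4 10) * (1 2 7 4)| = 14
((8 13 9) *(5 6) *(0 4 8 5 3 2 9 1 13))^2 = (13)(0 8 4)(2 5 3 9 6)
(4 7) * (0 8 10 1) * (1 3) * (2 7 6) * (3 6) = [8, 0, 7, 1, 3, 5, 2, 4, 10, 9, 6] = (0 8 10 6 2 7 4 3 1)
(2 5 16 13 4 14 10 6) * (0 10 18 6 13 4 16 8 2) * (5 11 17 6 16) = [10, 1, 11, 3, 14, 8, 0, 7, 2, 9, 13, 17, 12, 5, 18, 15, 4, 6, 16] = (0 10 13 5 8 2 11 17 6)(4 14 18 16)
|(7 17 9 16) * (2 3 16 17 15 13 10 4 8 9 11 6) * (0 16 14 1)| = 16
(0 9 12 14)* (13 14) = (0 9 12 13 14) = [9, 1, 2, 3, 4, 5, 6, 7, 8, 12, 10, 11, 13, 14, 0]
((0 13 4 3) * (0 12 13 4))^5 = (13)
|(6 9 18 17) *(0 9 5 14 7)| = |(0 9 18 17 6 5 14 7)| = 8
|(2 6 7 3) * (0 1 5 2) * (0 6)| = |(0 1 5 2)(3 6 7)| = 12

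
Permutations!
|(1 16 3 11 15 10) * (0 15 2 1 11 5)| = |(0 15 10 11 2 1 16 3 5)| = 9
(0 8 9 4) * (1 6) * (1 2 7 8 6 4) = [6, 4, 7, 3, 0, 5, 2, 8, 9, 1] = (0 6 2 7 8 9 1 4)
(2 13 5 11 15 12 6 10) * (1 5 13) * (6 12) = (1 5 11 15 6 10 2) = [0, 5, 1, 3, 4, 11, 10, 7, 8, 9, 2, 15, 12, 13, 14, 6]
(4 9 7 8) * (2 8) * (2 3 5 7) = (2 8 4 9)(3 5 7) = [0, 1, 8, 5, 9, 7, 6, 3, 4, 2]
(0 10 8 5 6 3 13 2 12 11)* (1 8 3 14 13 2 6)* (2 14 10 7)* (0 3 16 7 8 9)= (0 8 5 1 9)(2 12 11 3 14 13 6 10 16 7)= [8, 9, 12, 14, 4, 1, 10, 2, 5, 0, 16, 3, 11, 6, 13, 15, 7]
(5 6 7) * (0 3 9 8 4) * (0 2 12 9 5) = (0 3 5 6 7)(2 12 9 8 4) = [3, 1, 12, 5, 2, 6, 7, 0, 4, 8, 10, 11, 9]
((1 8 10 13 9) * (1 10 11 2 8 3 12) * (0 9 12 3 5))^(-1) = ((0 9 10 13 12 1 5)(2 8 11))^(-1) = (0 5 1 12 13 10 9)(2 11 8)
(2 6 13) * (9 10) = (2 6 13)(9 10) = [0, 1, 6, 3, 4, 5, 13, 7, 8, 10, 9, 11, 12, 2]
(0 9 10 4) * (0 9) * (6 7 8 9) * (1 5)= (1 5)(4 6 7 8 9 10)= [0, 5, 2, 3, 6, 1, 7, 8, 9, 10, 4]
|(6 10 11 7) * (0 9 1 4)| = |(0 9 1 4)(6 10 11 7)| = 4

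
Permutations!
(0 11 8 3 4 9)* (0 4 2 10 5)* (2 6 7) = [11, 1, 10, 6, 9, 0, 7, 2, 3, 4, 5, 8] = (0 11 8 3 6 7 2 10 5)(4 9)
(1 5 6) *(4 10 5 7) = (1 7 4 10 5 6) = [0, 7, 2, 3, 10, 6, 1, 4, 8, 9, 5]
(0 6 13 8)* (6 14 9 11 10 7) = [14, 1, 2, 3, 4, 5, 13, 6, 0, 11, 7, 10, 12, 8, 9] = (0 14 9 11 10 7 6 13 8)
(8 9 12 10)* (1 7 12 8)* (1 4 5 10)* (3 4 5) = (1 7 12)(3 4)(5 10)(8 9) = [0, 7, 2, 4, 3, 10, 6, 12, 9, 8, 5, 11, 1]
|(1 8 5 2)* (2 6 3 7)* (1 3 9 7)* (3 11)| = 9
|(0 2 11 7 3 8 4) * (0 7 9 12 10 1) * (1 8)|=|(0 2 11 9 12 10 8 4 7 3 1)|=11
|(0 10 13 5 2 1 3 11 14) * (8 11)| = |(0 10 13 5 2 1 3 8 11 14)| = 10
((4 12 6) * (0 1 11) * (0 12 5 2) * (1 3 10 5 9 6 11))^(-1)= (0 2 5 10 3)(4 6 9)(11 12)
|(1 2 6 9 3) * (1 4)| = 6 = |(1 2 6 9 3 4)|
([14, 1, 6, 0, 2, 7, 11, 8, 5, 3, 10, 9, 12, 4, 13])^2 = (0 13 2 11 3 14 4 6 9)(5 8 7)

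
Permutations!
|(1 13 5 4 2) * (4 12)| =|(1 13 5 12 4 2)| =6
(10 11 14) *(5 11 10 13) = (5 11 14 13) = [0, 1, 2, 3, 4, 11, 6, 7, 8, 9, 10, 14, 12, 5, 13]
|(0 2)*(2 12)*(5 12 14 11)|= 6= |(0 14 11 5 12 2)|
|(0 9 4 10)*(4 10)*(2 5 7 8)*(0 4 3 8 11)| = 10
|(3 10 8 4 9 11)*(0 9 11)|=10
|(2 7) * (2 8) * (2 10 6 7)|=|(6 7 8 10)|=4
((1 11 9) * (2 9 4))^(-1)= (1 9 2 4 11)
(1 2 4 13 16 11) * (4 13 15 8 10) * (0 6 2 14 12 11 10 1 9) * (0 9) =(0 6 2 13 16 10 4 15 8 1 14 12 11) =[6, 14, 13, 3, 15, 5, 2, 7, 1, 9, 4, 0, 11, 16, 12, 8, 10]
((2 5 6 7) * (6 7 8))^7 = (2 5 7)(6 8)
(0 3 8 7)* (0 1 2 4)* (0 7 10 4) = (0 3 8 10 4 7 1 2) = [3, 2, 0, 8, 7, 5, 6, 1, 10, 9, 4]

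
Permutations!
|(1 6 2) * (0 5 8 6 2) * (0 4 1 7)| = 8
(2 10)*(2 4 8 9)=(2 10 4 8 9)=[0, 1, 10, 3, 8, 5, 6, 7, 9, 2, 4]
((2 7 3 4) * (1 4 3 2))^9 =((1 4)(2 7))^9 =(1 4)(2 7)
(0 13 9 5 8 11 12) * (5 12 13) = (0 5 8 11 13 9 12) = [5, 1, 2, 3, 4, 8, 6, 7, 11, 12, 10, 13, 0, 9]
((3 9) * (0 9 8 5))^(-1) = (0 5 8 3 9)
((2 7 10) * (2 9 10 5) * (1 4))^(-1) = ((1 4)(2 7 5)(9 10))^(-1) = (1 4)(2 5 7)(9 10)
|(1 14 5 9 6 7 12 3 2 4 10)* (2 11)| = 12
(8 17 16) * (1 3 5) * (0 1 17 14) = [1, 3, 2, 5, 4, 17, 6, 7, 14, 9, 10, 11, 12, 13, 0, 15, 8, 16] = (0 1 3 5 17 16 8 14)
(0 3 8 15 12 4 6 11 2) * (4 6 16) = (0 3 8 15 12 6 11 2)(4 16) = [3, 1, 0, 8, 16, 5, 11, 7, 15, 9, 10, 2, 6, 13, 14, 12, 4]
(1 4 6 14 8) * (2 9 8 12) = (1 4 6 14 12 2 9 8) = [0, 4, 9, 3, 6, 5, 14, 7, 1, 8, 10, 11, 2, 13, 12]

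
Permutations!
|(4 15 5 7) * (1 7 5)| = |(1 7 4 15)| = 4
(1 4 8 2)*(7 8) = (1 4 7 8 2) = [0, 4, 1, 3, 7, 5, 6, 8, 2]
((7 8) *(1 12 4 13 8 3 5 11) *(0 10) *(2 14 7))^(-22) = (14)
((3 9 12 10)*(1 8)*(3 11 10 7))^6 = (3 12)(7 9) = ((1 8)(3 9 12 7)(10 11))^6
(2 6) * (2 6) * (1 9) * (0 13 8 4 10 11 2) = (0 13 8 4 10 11 2)(1 9) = [13, 9, 0, 3, 10, 5, 6, 7, 4, 1, 11, 2, 12, 8]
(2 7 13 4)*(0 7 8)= [7, 1, 8, 3, 2, 5, 6, 13, 0, 9, 10, 11, 12, 4]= (0 7 13 4 2 8)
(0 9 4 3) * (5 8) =(0 9 4 3)(5 8) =[9, 1, 2, 0, 3, 8, 6, 7, 5, 4]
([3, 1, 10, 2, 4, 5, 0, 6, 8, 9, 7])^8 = [2, 1, 7, 10, 4, 5, 3, 0, 8, 9, 6]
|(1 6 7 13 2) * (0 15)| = |(0 15)(1 6 7 13 2)| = 10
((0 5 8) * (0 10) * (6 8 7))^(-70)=((0 5 7 6 8 10))^(-70)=(0 7 8)(5 6 10)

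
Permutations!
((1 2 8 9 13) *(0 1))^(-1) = (0 13 9 8 2 1)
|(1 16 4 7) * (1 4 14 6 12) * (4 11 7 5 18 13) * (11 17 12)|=|(1 16 14 6 11 7 17 12)(4 5 18 13)|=8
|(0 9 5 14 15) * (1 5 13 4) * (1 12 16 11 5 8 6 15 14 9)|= 35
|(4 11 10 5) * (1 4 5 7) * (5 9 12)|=15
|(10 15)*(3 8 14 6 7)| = |(3 8 14 6 7)(10 15)| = 10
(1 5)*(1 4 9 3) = (1 5 4 9 3) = [0, 5, 2, 1, 9, 4, 6, 7, 8, 3]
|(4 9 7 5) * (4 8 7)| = |(4 9)(5 8 7)| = 6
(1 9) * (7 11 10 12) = (1 9)(7 11 10 12) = [0, 9, 2, 3, 4, 5, 6, 11, 8, 1, 12, 10, 7]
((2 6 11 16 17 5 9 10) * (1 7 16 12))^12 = ((1 7 16 17 5 9 10 2 6 11 12))^12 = (1 7 16 17 5 9 10 2 6 11 12)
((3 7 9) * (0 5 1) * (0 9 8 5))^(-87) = (1 7)(3 5)(8 9)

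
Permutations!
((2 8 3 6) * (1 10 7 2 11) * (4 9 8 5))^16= ((1 10 7 2 5 4 9 8 3 6 11))^16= (1 4 11 5 6 2 3 7 8 10 9)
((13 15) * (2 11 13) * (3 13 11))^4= ((2 3 13 15))^4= (15)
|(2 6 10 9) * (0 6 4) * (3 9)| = |(0 6 10 3 9 2 4)| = 7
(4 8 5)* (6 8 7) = (4 7 6 8 5) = [0, 1, 2, 3, 7, 4, 8, 6, 5]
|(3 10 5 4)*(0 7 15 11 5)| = 8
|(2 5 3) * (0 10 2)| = 5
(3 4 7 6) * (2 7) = (2 7 6 3 4) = [0, 1, 7, 4, 2, 5, 3, 6]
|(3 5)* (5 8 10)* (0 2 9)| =12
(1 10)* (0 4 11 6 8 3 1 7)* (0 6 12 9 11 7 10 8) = (0 4 7 6)(1 8 3)(9 11 12) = [4, 8, 2, 1, 7, 5, 0, 6, 3, 11, 10, 12, 9]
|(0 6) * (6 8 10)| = |(0 8 10 6)| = 4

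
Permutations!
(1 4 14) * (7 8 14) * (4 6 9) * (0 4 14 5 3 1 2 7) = (0 4)(1 6 9 14 2 7 8 5 3) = [4, 6, 7, 1, 0, 3, 9, 8, 5, 14, 10, 11, 12, 13, 2]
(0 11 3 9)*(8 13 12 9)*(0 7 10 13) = [11, 1, 2, 8, 4, 5, 6, 10, 0, 7, 13, 3, 9, 12] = (0 11 3 8)(7 10 13 12 9)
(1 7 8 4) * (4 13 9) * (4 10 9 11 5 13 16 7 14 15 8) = (1 14 15 8 16 7 4)(5 13 11)(9 10) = [0, 14, 2, 3, 1, 13, 6, 4, 16, 10, 9, 5, 12, 11, 15, 8, 7]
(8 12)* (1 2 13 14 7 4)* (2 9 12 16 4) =[0, 9, 13, 3, 1, 5, 6, 2, 16, 12, 10, 11, 8, 14, 7, 15, 4] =(1 9 12 8 16 4)(2 13 14 7)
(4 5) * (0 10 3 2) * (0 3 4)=(0 10 4 5)(2 3)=[10, 1, 3, 2, 5, 0, 6, 7, 8, 9, 4]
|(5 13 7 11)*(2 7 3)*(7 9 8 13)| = |(2 9 8 13 3)(5 7 11)| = 15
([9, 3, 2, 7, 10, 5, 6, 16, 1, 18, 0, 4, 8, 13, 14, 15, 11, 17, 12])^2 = [18, 7, 2, 16, 0, 5, 6, 11, 3, 12, 9, 10, 1, 13, 14, 15, 4, 17, 8]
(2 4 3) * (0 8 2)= (0 8 2 4 3)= [8, 1, 4, 0, 3, 5, 6, 7, 2]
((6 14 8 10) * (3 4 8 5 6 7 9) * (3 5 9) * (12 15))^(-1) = (3 7 10 8 4)(5 9 14 6)(12 15)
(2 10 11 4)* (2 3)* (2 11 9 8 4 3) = (2 10 9 8 4)(3 11) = [0, 1, 10, 11, 2, 5, 6, 7, 4, 8, 9, 3]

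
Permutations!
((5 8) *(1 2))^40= ((1 2)(5 8))^40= (8)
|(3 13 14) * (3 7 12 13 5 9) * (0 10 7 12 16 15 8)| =6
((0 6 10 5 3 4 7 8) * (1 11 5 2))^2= (0 10 1 5 4 8 6 2 11 3 7)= ((0 6 10 2 1 11 5 3 4 7 8))^2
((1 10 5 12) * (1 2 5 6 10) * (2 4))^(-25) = ((2 5 12 4)(6 10))^(-25) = (2 4 12 5)(6 10)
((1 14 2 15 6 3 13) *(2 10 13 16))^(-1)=((1 14 10 13)(2 15 6 3 16))^(-1)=(1 13 10 14)(2 16 3 6 15)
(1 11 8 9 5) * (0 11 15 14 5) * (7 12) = (0 11 8 9)(1 15 14 5)(7 12) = [11, 15, 2, 3, 4, 1, 6, 12, 9, 0, 10, 8, 7, 13, 5, 14]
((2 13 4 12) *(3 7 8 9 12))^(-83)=(2 8 4 12 7 13 9 3)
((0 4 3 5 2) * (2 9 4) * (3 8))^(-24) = (3 5 9 4 8)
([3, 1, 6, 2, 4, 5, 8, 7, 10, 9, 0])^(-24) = (10)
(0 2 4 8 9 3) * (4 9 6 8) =[2, 1, 9, 0, 4, 5, 8, 7, 6, 3] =(0 2 9 3)(6 8)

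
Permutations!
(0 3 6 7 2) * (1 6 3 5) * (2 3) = [5, 6, 0, 2, 4, 1, 7, 3] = (0 5 1 6 7 3 2)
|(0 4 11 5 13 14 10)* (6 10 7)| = 9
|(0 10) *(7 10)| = 3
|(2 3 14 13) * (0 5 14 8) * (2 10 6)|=9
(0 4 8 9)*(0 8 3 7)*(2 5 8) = [4, 1, 5, 7, 3, 8, 6, 0, 9, 2] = (0 4 3 7)(2 5 8 9)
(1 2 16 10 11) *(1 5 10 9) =[0, 2, 16, 3, 4, 10, 6, 7, 8, 1, 11, 5, 12, 13, 14, 15, 9] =(1 2 16 9)(5 10 11)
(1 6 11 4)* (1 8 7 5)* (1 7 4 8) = (1 6 11 8 4)(5 7) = [0, 6, 2, 3, 1, 7, 11, 5, 4, 9, 10, 8]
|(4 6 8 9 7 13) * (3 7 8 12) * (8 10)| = |(3 7 13 4 6 12)(8 9 10)| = 6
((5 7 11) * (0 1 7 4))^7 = ((0 1 7 11 5 4))^7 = (0 1 7 11 5 4)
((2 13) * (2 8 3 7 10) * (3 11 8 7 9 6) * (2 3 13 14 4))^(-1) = (2 4 14)(3 10 7 13 6 9)(8 11) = ((2 14 4)(3 9 6 13 7 10)(8 11))^(-1)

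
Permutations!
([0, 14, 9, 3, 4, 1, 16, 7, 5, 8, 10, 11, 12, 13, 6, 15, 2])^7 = [0, 5, 16, 3, 4, 8, 14, 7, 9, 2, 10, 11, 12, 13, 1, 15, 6]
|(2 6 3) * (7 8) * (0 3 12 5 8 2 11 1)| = |(0 3 11 1)(2 6 12 5 8 7)| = 12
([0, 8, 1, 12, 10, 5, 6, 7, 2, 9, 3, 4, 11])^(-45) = (12)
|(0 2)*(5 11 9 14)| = 4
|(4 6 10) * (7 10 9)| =|(4 6 9 7 10)| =5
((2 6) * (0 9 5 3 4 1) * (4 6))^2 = (0 5 6 4)(1 9 3 2)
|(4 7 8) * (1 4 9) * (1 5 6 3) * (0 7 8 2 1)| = 10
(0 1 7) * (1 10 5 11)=[10, 7, 2, 3, 4, 11, 6, 0, 8, 9, 5, 1]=(0 10 5 11 1 7)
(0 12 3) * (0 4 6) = (0 12 3 4 6) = [12, 1, 2, 4, 6, 5, 0, 7, 8, 9, 10, 11, 3]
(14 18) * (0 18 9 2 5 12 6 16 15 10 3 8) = [18, 1, 5, 8, 4, 12, 16, 7, 0, 2, 3, 11, 6, 13, 9, 10, 15, 17, 14] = (0 18 14 9 2 5 12 6 16 15 10 3 8)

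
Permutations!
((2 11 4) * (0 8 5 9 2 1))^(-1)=(0 1 4 11 2 9 5 8)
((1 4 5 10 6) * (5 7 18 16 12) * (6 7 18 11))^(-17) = (1 16 10 6 18 5 11 4 12 7)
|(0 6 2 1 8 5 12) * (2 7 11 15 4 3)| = 12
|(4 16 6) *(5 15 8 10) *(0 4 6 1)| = |(0 4 16 1)(5 15 8 10)| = 4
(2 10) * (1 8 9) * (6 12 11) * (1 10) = (1 8 9 10 2)(6 12 11) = [0, 8, 1, 3, 4, 5, 12, 7, 9, 10, 2, 6, 11]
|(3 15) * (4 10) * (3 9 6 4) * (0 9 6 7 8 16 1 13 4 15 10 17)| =18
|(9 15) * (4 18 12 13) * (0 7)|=|(0 7)(4 18 12 13)(9 15)|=4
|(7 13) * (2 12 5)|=|(2 12 5)(7 13)|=6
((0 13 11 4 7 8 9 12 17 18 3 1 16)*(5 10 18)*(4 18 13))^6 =(0 17 3 8 13)(1 9 11 4 5)(7 10 16 12 18)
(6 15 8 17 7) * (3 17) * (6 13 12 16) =(3 17 7 13 12 16 6 15 8) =[0, 1, 2, 17, 4, 5, 15, 13, 3, 9, 10, 11, 16, 12, 14, 8, 6, 7]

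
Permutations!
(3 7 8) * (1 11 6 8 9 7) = [0, 11, 2, 1, 4, 5, 8, 9, 3, 7, 10, 6] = (1 11 6 8 3)(7 9)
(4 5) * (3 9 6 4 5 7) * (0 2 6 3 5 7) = (0 2 6 4)(3 9)(5 7) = [2, 1, 6, 9, 0, 7, 4, 5, 8, 3]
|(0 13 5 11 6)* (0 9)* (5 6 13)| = 6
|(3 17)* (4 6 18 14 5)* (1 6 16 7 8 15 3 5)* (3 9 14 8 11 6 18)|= 24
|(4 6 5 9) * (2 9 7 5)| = 4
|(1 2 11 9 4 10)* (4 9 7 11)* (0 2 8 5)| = 14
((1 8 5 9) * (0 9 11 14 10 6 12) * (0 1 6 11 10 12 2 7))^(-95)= (1 10 12 5 14 8 11)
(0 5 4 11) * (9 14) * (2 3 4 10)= (0 5 10 2 3 4 11)(9 14)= [5, 1, 3, 4, 11, 10, 6, 7, 8, 14, 2, 0, 12, 13, 9]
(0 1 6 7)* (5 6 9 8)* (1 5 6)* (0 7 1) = (0 5)(1 9 8 6) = [5, 9, 2, 3, 4, 0, 1, 7, 6, 8]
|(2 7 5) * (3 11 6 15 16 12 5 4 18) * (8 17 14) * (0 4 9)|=|(0 4 18 3 11 6 15 16 12 5 2 7 9)(8 17 14)|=39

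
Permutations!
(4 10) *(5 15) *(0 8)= [8, 1, 2, 3, 10, 15, 6, 7, 0, 9, 4, 11, 12, 13, 14, 5]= (0 8)(4 10)(5 15)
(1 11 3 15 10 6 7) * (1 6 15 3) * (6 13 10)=(1 11)(6 7 13 10 15)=[0, 11, 2, 3, 4, 5, 7, 13, 8, 9, 15, 1, 12, 10, 14, 6]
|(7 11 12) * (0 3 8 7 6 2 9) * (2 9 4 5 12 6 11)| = 11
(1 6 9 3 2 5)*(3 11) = (1 6 9 11 3 2 5) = [0, 6, 5, 2, 4, 1, 9, 7, 8, 11, 10, 3]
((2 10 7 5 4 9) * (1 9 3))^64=((1 9 2 10 7 5 4 3))^64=(10)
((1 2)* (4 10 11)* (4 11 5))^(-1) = (11)(1 2)(4 5 10)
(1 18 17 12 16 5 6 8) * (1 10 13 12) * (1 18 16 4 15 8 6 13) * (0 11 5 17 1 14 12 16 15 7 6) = (0 11 5 13 16 17 18 1 15 8 10 14 12 4 7 6) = [11, 15, 2, 3, 7, 13, 0, 6, 10, 9, 14, 5, 4, 16, 12, 8, 17, 18, 1]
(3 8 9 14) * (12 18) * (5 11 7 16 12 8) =(3 5 11 7 16 12 18 8 9 14) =[0, 1, 2, 5, 4, 11, 6, 16, 9, 14, 10, 7, 18, 13, 3, 15, 12, 17, 8]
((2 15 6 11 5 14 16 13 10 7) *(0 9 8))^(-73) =((0 9 8)(2 15 6 11 5 14 16 13 10 7))^(-73) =(0 8 9)(2 13 5 15 10 14 6 7 16 11)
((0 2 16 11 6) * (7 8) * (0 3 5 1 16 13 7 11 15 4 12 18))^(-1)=((0 2 13 7 8 11 6 3 5 1 16 15 4 12 18))^(-1)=(0 18 12 4 15 16 1 5 3 6 11 8 7 13 2)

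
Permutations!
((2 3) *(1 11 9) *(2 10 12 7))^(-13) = (1 9 11)(2 10 7 3 12)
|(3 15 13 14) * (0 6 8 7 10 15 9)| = 10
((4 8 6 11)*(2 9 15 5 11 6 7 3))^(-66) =((2 9 15 5 11 4 8 7 3))^(-66) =(2 8 5)(3 4 15)(7 11 9)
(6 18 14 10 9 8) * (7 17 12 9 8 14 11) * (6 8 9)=(6 18 11 7 17 12)(9 14 10)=[0, 1, 2, 3, 4, 5, 18, 17, 8, 14, 9, 7, 6, 13, 10, 15, 16, 12, 11]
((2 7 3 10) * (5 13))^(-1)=(2 10 3 7)(5 13)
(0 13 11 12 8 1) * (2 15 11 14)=(0 13 14 2 15 11 12 8 1)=[13, 0, 15, 3, 4, 5, 6, 7, 1, 9, 10, 12, 8, 14, 2, 11]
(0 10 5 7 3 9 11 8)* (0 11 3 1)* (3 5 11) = [10, 0, 2, 9, 4, 7, 6, 1, 3, 5, 11, 8] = (0 10 11 8 3 9 5 7 1)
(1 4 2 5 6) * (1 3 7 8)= (1 4 2 5 6 3 7 8)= [0, 4, 5, 7, 2, 6, 3, 8, 1]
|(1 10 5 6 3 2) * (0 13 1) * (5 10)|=7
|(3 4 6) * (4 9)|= |(3 9 4 6)|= 4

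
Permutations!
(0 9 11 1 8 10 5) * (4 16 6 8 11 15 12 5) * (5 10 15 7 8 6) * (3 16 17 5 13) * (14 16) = [9, 11, 2, 14, 17, 0, 6, 8, 15, 7, 4, 1, 10, 3, 16, 12, 13, 5] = (0 9 7 8 15 12 10 4 17 5)(1 11)(3 14 16 13)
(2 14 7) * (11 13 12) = [0, 1, 14, 3, 4, 5, 6, 2, 8, 9, 10, 13, 11, 12, 7] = (2 14 7)(11 13 12)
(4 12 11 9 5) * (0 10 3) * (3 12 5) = (0 10 12 11 9 3)(4 5) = [10, 1, 2, 0, 5, 4, 6, 7, 8, 3, 12, 9, 11]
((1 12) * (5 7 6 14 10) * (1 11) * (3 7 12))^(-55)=((1 3 7 6 14 10 5 12 11))^(-55)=(1 11 12 5 10 14 6 7 3)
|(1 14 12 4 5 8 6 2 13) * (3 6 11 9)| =|(1 14 12 4 5 8 11 9 3 6 2 13)| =12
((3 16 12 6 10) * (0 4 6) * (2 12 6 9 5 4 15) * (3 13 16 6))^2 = (0 2)(3 10 16 6 13)(4 5 9)(12 15)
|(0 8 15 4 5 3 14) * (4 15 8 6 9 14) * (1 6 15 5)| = 9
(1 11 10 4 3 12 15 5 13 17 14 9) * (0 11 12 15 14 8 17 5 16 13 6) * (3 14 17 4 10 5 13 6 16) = (0 11 5 16 6)(1 12 17 8 4 14 9)(3 15) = [11, 12, 2, 15, 14, 16, 0, 7, 4, 1, 10, 5, 17, 13, 9, 3, 6, 8]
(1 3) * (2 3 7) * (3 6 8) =(1 7 2 6 8 3) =[0, 7, 6, 1, 4, 5, 8, 2, 3]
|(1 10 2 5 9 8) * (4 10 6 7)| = |(1 6 7 4 10 2 5 9 8)| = 9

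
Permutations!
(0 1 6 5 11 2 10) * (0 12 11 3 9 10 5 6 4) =(0 1 4)(2 5 3 9 10 12 11) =[1, 4, 5, 9, 0, 3, 6, 7, 8, 10, 12, 2, 11]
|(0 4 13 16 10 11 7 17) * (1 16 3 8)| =|(0 4 13 3 8 1 16 10 11 7 17)| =11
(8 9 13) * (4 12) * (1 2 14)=[0, 2, 14, 3, 12, 5, 6, 7, 9, 13, 10, 11, 4, 8, 1]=(1 2 14)(4 12)(8 9 13)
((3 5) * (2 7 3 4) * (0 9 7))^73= (0 3 2 7 4 9 5)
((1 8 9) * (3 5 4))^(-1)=((1 8 9)(3 5 4))^(-1)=(1 9 8)(3 4 5)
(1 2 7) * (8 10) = (1 2 7)(8 10) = [0, 2, 7, 3, 4, 5, 6, 1, 10, 9, 8]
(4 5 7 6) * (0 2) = (0 2)(4 5 7 6) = [2, 1, 0, 3, 5, 7, 4, 6]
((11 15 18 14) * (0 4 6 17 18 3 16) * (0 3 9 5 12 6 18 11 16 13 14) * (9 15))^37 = ((0 4 18)(3 13 14 16)(5 12 6 17 11 9))^37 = (0 4 18)(3 13 14 16)(5 12 6 17 11 9)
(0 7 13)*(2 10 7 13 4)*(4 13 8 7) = (0 8 7 13)(2 10 4) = [8, 1, 10, 3, 2, 5, 6, 13, 7, 9, 4, 11, 12, 0]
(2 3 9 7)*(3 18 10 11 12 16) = [0, 1, 18, 9, 4, 5, 6, 2, 8, 7, 11, 12, 16, 13, 14, 15, 3, 17, 10] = (2 18 10 11 12 16 3 9 7)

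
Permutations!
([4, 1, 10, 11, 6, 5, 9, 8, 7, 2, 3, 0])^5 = [10, 1, 4, 9, 3, 5, 11, 8, 7, 0, 6, 2]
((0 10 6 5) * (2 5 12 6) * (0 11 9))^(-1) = (0 9 11 5 2 10)(6 12)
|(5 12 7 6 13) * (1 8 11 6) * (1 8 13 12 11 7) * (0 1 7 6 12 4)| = |(0 1 13 5 11 12 7 8 6 4)| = 10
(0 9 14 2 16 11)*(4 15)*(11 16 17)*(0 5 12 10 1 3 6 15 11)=[9, 3, 17, 6, 11, 12, 15, 7, 8, 14, 1, 5, 10, 13, 2, 4, 16, 0]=(0 9 14 2 17)(1 3 6 15 4 11 5 12 10)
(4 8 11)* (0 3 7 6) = (0 3 7 6)(4 8 11) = [3, 1, 2, 7, 8, 5, 0, 6, 11, 9, 10, 4]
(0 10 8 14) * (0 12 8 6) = [10, 1, 2, 3, 4, 5, 0, 7, 14, 9, 6, 11, 8, 13, 12] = (0 10 6)(8 14 12)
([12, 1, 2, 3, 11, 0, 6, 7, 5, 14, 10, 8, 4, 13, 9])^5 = (0 5 8 11 4 12)(9 14)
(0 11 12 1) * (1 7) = [11, 0, 2, 3, 4, 5, 6, 1, 8, 9, 10, 12, 7] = (0 11 12 7 1)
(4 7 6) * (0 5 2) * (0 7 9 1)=(0 5 2 7 6 4 9 1)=[5, 0, 7, 3, 9, 2, 4, 6, 8, 1]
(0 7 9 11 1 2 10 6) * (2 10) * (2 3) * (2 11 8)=(0 7 9 8 2 3 11 1 10 6)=[7, 10, 3, 11, 4, 5, 0, 9, 2, 8, 6, 1]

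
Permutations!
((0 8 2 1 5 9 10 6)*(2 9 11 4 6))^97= (0 11 2 8 4 1 9 6 5 10)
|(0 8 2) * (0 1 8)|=3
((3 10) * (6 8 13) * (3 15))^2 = (3 15 10)(6 13 8)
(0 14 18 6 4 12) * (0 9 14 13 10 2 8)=(0 13 10 2 8)(4 12 9 14 18 6)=[13, 1, 8, 3, 12, 5, 4, 7, 0, 14, 2, 11, 9, 10, 18, 15, 16, 17, 6]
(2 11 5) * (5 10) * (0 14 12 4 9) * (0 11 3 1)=(0 14 12 4 9 11 10 5 2 3 1)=[14, 0, 3, 1, 9, 2, 6, 7, 8, 11, 5, 10, 4, 13, 12]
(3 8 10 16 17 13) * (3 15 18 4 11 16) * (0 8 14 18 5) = [8, 1, 2, 14, 11, 0, 6, 7, 10, 9, 3, 16, 12, 15, 18, 5, 17, 13, 4] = (0 8 10 3 14 18 4 11 16 17 13 15 5)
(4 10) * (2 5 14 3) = (2 5 14 3)(4 10) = [0, 1, 5, 2, 10, 14, 6, 7, 8, 9, 4, 11, 12, 13, 3]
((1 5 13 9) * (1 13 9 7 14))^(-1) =((1 5 9 13 7 14))^(-1) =(1 14 7 13 9 5)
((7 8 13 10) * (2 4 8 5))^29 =(2 4 8 13 10 7 5)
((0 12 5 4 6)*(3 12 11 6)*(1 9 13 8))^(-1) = (0 6 11)(1 8 13 9)(3 4 5 12)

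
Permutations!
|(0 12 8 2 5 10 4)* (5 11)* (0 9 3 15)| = |(0 12 8 2 11 5 10 4 9 3 15)| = 11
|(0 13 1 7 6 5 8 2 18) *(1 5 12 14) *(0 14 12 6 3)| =|(0 13 5 8 2 18 14 1 7 3)| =10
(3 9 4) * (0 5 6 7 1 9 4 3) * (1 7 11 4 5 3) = (0 3 5 6 11 4)(1 9) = [3, 9, 2, 5, 0, 6, 11, 7, 8, 1, 10, 4]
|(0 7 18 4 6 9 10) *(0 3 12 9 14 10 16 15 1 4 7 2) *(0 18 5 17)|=30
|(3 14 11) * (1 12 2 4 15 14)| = 8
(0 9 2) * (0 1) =[9, 0, 1, 3, 4, 5, 6, 7, 8, 2] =(0 9 2 1)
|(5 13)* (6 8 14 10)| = |(5 13)(6 8 14 10)| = 4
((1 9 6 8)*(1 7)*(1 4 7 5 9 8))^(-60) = (9)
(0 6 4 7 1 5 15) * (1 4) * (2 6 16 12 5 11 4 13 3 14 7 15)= (0 16 12 5 2 6 1 11 4 15)(3 14 7 13)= [16, 11, 6, 14, 15, 2, 1, 13, 8, 9, 10, 4, 5, 3, 7, 0, 12]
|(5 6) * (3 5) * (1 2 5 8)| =6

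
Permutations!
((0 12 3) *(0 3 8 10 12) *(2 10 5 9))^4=(2 5 12)(8 10 9)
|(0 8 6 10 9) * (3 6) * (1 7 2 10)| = |(0 8 3 6 1 7 2 10 9)| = 9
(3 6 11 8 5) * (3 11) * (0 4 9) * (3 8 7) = (0 4 9)(3 6 8 5 11 7) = [4, 1, 2, 6, 9, 11, 8, 3, 5, 0, 10, 7]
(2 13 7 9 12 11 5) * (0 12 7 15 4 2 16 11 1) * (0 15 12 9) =(0 9 7)(1 15 4 2 13 12)(5 16 11) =[9, 15, 13, 3, 2, 16, 6, 0, 8, 7, 10, 5, 1, 12, 14, 4, 11]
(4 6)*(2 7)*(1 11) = (1 11)(2 7)(4 6) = [0, 11, 7, 3, 6, 5, 4, 2, 8, 9, 10, 1]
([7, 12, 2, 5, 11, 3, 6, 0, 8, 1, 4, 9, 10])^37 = (0 7)(1 12 10 4 11 9)(3 5)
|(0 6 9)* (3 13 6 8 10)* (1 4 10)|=9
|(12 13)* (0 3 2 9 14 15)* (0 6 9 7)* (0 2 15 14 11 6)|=6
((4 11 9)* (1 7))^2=(4 9 11)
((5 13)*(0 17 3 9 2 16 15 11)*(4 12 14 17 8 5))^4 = (0 4 3 15 5 14 2)(8 12 9 11 13 17 16) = ((0 8 5 13 4 12 14 17 3 9 2 16 15 11))^4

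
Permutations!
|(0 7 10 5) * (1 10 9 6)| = 7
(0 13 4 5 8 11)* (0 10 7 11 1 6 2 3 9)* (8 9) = [13, 6, 3, 8, 5, 9, 2, 11, 1, 0, 7, 10, 12, 4] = (0 13 4 5 9)(1 6 2 3 8)(7 11 10)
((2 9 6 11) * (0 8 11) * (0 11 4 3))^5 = (0 8 4 3)(2 9 6 11)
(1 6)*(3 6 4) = (1 4 3 6) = [0, 4, 2, 6, 3, 5, 1]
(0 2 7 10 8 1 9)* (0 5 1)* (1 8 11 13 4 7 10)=(0 2 10 11 13 4 7 1 9 5 8)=[2, 9, 10, 3, 7, 8, 6, 1, 0, 5, 11, 13, 12, 4]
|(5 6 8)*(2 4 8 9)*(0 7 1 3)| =12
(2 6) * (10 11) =(2 6)(10 11) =[0, 1, 6, 3, 4, 5, 2, 7, 8, 9, 11, 10]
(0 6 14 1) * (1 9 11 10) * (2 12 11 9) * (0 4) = (0 6 14 2 12 11 10 1 4) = [6, 4, 12, 3, 0, 5, 14, 7, 8, 9, 1, 10, 11, 13, 2]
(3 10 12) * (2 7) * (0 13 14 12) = [13, 1, 7, 10, 4, 5, 6, 2, 8, 9, 0, 11, 3, 14, 12] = (0 13 14 12 3 10)(2 7)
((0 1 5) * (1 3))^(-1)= (0 5 1 3)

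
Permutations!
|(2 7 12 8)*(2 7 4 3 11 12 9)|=|(2 4 3 11 12 8 7 9)|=8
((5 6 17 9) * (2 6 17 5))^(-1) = ((2 6 5 17 9))^(-1) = (2 9 17 5 6)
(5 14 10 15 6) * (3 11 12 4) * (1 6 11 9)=[0, 6, 2, 9, 3, 14, 5, 7, 8, 1, 15, 12, 4, 13, 10, 11]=(1 6 5 14 10 15 11 12 4 3 9)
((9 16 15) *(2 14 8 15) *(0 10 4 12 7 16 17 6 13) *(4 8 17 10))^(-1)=((0 4 12 7 16 2 14 17 6 13)(8 15 9 10))^(-1)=(0 13 6 17 14 2 16 7 12 4)(8 10 9 15)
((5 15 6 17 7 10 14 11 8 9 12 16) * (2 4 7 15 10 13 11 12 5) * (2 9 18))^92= (2 4 7 13 11 8 18)(5 14 16)(6 15 17)(9 10 12)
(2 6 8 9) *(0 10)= (0 10)(2 6 8 9)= [10, 1, 6, 3, 4, 5, 8, 7, 9, 2, 0]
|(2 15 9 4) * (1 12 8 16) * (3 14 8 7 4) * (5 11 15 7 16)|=21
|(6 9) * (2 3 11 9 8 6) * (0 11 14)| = |(0 11 9 2 3 14)(6 8)| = 6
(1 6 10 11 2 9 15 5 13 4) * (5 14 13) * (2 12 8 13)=(1 6 10 11 12 8 13 4)(2 9 15 14)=[0, 6, 9, 3, 1, 5, 10, 7, 13, 15, 11, 12, 8, 4, 2, 14]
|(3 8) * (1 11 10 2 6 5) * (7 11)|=14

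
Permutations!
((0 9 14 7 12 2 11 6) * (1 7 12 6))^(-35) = (0 9 14 12 2 11 1 7 6)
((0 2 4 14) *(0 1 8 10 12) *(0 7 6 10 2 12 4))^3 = ((0 12 7 6 10 4 14 1 8 2))^3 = (0 6 14 2 7 4 8 12 10 1)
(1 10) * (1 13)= (1 10 13)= [0, 10, 2, 3, 4, 5, 6, 7, 8, 9, 13, 11, 12, 1]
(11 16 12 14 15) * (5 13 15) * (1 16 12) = (1 16)(5 13 15 11 12 14) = [0, 16, 2, 3, 4, 13, 6, 7, 8, 9, 10, 12, 14, 15, 5, 11, 1]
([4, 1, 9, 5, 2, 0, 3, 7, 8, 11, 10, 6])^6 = (0 3 11 2)(4 5 6 9)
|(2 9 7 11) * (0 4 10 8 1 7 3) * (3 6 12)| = |(0 4 10 8 1 7 11 2 9 6 12 3)| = 12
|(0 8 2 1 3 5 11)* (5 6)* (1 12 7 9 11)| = 28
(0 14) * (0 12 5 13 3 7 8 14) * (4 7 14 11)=(3 14 12 5 13)(4 7 8 11)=[0, 1, 2, 14, 7, 13, 6, 8, 11, 9, 10, 4, 5, 3, 12]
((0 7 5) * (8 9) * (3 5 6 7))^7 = (0 3 5)(6 7)(8 9)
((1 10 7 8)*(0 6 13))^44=((0 6 13)(1 10 7 8))^44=(0 13 6)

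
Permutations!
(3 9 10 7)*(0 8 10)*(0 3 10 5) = [8, 1, 2, 9, 4, 0, 6, 10, 5, 3, 7] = (0 8 5)(3 9)(7 10)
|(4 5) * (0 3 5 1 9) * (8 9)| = 7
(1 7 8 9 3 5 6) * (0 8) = (0 8 9 3 5 6 1 7) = [8, 7, 2, 5, 4, 6, 1, 0, 9, 3]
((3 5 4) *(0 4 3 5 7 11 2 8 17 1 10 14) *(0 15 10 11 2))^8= ((0 4 5 3 7 2 8 17 1 11)(10 14 15))^8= (0 1 8 7 5)(2 3 4 11 17)(10 15 14)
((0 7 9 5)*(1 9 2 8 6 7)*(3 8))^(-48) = ((0 1 9 5)(2 3 8 6 7))^(-48) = (9)(2 8 7 3 6)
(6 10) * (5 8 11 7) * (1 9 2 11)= (1 9 2 11 7 5 8)(6 10)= [0, 9, 11, 3, 4, 8, 10, 5, 1, 2, 6, 7]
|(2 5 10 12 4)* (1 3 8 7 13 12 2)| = 21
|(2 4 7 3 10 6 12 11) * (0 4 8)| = |(0 4 7 3 10 6 12 11 2 8)| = 10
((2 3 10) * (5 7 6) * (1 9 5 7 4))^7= ((1 9 5 4)(2 3 10)(6 7))^7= (1 4 5 9)(2 3 10)(6 7)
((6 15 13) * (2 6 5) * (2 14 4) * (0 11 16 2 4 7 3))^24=(0 16 6 13 14 3 11 2 15 5 7)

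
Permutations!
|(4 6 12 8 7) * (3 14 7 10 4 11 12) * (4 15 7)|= |(3 14 4 6)(7 11 12 8 10 15)|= 12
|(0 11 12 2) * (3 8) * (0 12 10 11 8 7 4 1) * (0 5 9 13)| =18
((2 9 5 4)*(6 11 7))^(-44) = ((2 9 5 4)(6 11 7))^(-44) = (6 11 7)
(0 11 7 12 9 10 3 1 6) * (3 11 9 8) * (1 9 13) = (0 13 1 6)(3 9 10 11 7 12 8) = [13, 6, 2, 9, 4, 5, 0, 12, 3, 10, 11, 7, 8, 1]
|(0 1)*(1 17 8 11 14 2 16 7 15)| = |(0 17 8 11 14 2 16 7 15 1)| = 10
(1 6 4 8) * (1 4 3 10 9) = (1 6 3 10 9)(4 8) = [0, 6, 2, 10, 8, 5, 3, 7, 4, 1, 9]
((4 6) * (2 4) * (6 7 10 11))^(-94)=(2 7 11)(4 10 6)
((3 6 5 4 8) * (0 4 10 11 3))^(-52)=(0 8 4)(3 10 6 11 5)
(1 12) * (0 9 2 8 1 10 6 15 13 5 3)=(0 9 2 8 1 12 10 6 15 13 5 3)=[9, 12, 8, 0, 4, 3, 15, 7, 1, 2, 6, 11, 10, 5, 14, 13]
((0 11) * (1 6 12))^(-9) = (12)(0 11)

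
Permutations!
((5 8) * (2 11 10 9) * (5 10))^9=((2 11 5 8 10 9))^9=(2 8)(5 9)(10 11)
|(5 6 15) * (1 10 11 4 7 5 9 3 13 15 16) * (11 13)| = |(1 10 13 15 9 3 11 4 7 5 6 16)| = 12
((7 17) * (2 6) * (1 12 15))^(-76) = ((1 12 15)(2 6)(7 17))^(-76) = (17)(1 15 12)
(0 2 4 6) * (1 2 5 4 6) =[5, 2, 6, 3, 1, 4, 0] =(0 5 4 1 2 6)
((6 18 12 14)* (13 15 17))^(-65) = (6 14 12 18)(13 15 17)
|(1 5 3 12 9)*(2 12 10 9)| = 10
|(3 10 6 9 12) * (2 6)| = 6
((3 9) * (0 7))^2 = ((0 7)(3 9))^2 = (9)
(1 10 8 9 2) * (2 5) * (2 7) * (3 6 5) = (1 10 8 9 3 6 5 7 2) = [0, 10, 1, 6, 4, 7, 5, 2, 9, 3, 8]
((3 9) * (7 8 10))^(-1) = ((3 9)(7 8 10))^(-1) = (3 9)(7 10 8)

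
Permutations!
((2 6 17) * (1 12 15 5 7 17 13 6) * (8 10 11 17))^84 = ((1 12 15 5 7 8 10 11 17 2)(6 13))^84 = (1 7 17 15 10)(2 5 11 12 8)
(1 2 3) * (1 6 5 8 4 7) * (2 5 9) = (1 5 8 4 7)(2 3 6 9) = [0, 5, 3, 6, 7, 8, 9, 1, 4, 2]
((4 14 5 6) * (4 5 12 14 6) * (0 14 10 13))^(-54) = (0 14 12 10 13) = ((0 14 12 10 13)(4 6 5))^(-54)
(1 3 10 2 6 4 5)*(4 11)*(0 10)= (0 10 2 6 11 4 5 1 3)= [10, 3, 6, 0, 5, 1, 11, 7, 8, 9, 2, 4]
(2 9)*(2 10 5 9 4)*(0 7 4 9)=(0 7 4 2 9 10 5)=[7, 1, 9, 3, 2, 0, 6, 4, 8, 10, 5]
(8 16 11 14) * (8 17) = (8 16 11 14 17) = [0, 1, 2, 3, 4, 5, 6, 7, 16, 9, 10, 14, 12, 13, 17, 15, 11, 8]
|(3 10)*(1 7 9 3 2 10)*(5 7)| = |(1 5 7 9 3)(2 10)| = 10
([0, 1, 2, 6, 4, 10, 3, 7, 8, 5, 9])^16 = [0, 1, 2, 3, 4, 10, 6, 7, 8, 5, 9]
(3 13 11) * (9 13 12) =(3 12 9 13 11) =[0, 1, 2, 12, 4, 5, 6, 7, 8, 13, 10, 3, 9, 11]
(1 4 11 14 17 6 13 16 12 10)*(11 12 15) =[0, 4, 2, 3, 12, 5, 13, 7, 8, 9, 1, 14, 10, 16, 17, 11, 15, 6] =(1 4 12 10)(6 13 16 15 11 14 17)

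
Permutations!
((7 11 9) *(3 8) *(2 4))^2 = ((2 4)(3 8)(7 11 9))^2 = (7 9 11)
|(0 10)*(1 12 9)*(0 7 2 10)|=|(1 12 9)(2 10 7)|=3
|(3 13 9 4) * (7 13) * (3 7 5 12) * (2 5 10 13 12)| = |(2 5)(3 10 13 9 4 7 12)| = 14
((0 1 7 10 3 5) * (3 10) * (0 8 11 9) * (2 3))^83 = ((0 1 7 2 3 5 8 11 9))^83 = (0 7 3 8 9 1 2 5 11)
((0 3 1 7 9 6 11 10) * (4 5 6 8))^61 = ((0 3 1 7 9 8 4 5 6 11 10))^61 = (0 4 3 5 1 6 7 11 9 10 8)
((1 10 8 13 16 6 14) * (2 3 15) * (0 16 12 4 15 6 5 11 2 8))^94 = (0 2 1 5 6)(3 10 11 14 16)(4 12 13 8 15)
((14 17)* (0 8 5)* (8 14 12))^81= ((0 14 17 12 8 5))^81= (0 12)(5 17)(8 14)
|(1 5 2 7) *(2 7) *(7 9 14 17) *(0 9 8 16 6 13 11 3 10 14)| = 12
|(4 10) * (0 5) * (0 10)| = 4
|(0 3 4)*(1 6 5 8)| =|(0 3 4)(1 6 5 8)| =12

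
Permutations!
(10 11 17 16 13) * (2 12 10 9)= (2 12 10 11 17 16 13 9)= [0, 1, 12, 3, 4, 5, 6, 7, 8, 2, 11, 17, 10, 9, 14, 15, 13, 16]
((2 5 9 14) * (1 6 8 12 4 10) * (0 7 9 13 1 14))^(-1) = ((0 7 9)(1 6 8 12 4 10 14 2 5 13))^(-1) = (0 9 7)(1 13 5 2 14 10 4 12 8 6)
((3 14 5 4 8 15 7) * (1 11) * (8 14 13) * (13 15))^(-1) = ((1 11)(3 15 7)(4 14 5)(8 13))^(-1) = (1 11)(3 7 15)(4 5 14)(8 13)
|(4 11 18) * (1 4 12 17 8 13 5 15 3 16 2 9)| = |(1 4 11 18 12 17 8 13 5 15 3 16 2 9)| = 14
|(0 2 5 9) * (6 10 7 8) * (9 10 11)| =|(0 2 5 10 7 8 6 11 9)| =9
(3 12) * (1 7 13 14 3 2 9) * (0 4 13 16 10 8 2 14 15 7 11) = (0 4 13 15 7 16 10 8 2 9 1 11)(3 12 14) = [4, 11, 9, 12, 13, 5, 6, 16, 2, 1, 8, 0, 14, 15, 3, 7, 10]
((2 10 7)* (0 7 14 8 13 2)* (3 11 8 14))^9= (14)(0 7)(2 11)(3 13)(8 10)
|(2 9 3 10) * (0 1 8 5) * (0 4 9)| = 9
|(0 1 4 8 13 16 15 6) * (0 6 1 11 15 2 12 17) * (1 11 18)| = 10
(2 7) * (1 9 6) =(1 9 6)(2 7) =[0, 9, 7, 3, 4, 5, 1, 2, 8, 6]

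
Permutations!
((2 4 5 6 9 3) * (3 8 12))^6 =(2 12 9 5)(3 8 6 4)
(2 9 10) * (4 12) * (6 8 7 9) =(2 6 8 7 9 10)(4 12) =[0, 1, 6, 3, 12, 5, 8, 9, 7, 10, 2, 11, 4]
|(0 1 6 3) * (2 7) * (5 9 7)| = 4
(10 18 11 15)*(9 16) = (9 16)(10 18 11 15) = [0, 1, 2, 3, 4, 5, 6, 7, 8, 16, 18, 15, 12, 13, 14, 10, 9, 17, 11]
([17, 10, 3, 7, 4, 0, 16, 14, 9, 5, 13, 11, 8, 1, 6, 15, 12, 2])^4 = (0 7 12)(1 10 13)(2 6 9)(3 16 5)(8 17 14)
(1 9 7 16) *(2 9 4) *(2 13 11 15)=(1 4 13 11 15 2 9 7 16)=[0, 4, 9, 3, 13, 5, 6, 16, 8, 7, 10, 15, 12, 11, 14, 2, 1]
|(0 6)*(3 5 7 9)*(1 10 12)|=12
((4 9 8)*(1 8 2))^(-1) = (1 2 9 4 8)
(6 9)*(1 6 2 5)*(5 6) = (1 5)(2 6 9) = [0, 5, 6, 3, 4, 1, 9, 7, 8, 2]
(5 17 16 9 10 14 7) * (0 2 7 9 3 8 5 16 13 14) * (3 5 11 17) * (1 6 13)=[2, 6, 7, 8, 4, 3, 13, 16, 11, 10, 0, 17, 12, 14, 9, 15, 5, 1]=(0 2 7 16 5 3 8 11 17 1 6 13 14 9 10)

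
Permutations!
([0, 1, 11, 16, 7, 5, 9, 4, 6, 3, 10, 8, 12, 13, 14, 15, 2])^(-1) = [0, 1, 16, 9, 7, 5, 8, 4, 11, 6, 10, 2, 12, 13, 14, 15, 3]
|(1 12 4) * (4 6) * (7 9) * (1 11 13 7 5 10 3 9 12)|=|(3 9 5 10)(4 11 13 7 12 6)|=12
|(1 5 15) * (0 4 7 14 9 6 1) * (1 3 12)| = |(0 4 7 14 9 6 3 12 1 5 15)| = 11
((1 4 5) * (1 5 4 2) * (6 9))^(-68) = (9)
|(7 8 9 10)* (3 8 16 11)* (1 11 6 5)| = 10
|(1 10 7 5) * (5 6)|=|(1 10 7 6 5)|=5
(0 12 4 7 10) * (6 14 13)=(0 12 4 7 10)(6 14 13)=[12, 1, 2, 3, 7, 5, 14, 10, 8, 9, 0, 11, 4, 6, 13]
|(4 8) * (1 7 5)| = 6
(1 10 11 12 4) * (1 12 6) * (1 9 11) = (1 10)(4 12)(6 9 11) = [0, 10, 2, 3, 12, 5, 9, 7, 8, 11, 1, 6, 4]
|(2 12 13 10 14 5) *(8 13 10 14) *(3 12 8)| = |(2 8 13 14 5)(3 12 10)| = 15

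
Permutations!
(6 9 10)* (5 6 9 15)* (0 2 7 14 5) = [2, 1, 7, 3, 4, 6, 15, 14, 8, 10, 9, 11, 12, 13, 5, 0] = (0 2 7 14 5 6 15)(9 10)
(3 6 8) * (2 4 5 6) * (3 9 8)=(2 4 5 6 3)(8 9)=[0, 1, 4, 2, 5, 6, 3, 7, 9, 8]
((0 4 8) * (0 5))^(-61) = (0 5 8 4)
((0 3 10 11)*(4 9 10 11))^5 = (0 11 3)(4 10 9)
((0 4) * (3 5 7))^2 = ((0 4)(3 5 7))^2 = (3 7 5)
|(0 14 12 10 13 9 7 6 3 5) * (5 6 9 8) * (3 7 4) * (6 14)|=|(0 6 7 9 4 3 14 12 10 13 8 5)|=12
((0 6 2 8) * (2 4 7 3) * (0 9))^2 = ((0 6 4 7 3 2 8 9))^2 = (0 4 3 8)(2 9 6 7)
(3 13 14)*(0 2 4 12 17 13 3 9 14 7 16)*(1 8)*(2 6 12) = (0 6 12 17 13 7 16)(1 8)(2 4)(9 14) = [6, 8, 4, 3, 2, 5, 12, 16, 1, 14, 10, 11, 17, 7, 9, 15, 0, 13]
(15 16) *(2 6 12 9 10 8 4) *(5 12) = (2 6 5 12 9 10 8 4)(15 16) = [0, 1, 6, 3, 2, 12, 5, 7, 4, 10, 8, 11, 9, 13, 14, 16, 15]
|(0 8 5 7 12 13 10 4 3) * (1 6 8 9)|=12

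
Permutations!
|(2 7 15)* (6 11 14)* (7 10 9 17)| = 6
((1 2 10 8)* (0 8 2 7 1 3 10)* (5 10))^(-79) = (0 2 10 5 3 8)(1 7)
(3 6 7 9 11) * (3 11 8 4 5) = (11)(3 6 7 9 8 4 5) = [0, 1, 2, 6, 5, 3, 7, 9, 4, 8, 10, 11]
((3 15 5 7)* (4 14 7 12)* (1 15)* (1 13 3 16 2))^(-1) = ((1 15 5 12 4 14 7 16 2)(3 13))^(-1) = (1 2 16 7 14 4 12 5 15)(3 13)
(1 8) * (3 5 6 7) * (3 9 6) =(1 8)(3 5)(6 7 9) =[0, 8, 2, 5, 4, 3, 7, 9, 1, 6]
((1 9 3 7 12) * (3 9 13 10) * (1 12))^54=(1 7 3 10 13)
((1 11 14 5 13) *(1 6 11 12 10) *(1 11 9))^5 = (1 5 12 13 10 6 11 9 14)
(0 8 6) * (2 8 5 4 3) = (0 5 4 3 2 8 6) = [5, 1, 8, 2, 3, 4, 0, 7, 6]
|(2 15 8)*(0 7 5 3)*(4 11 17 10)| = |(0 7 5 3)(2 15 8)(4 11 17 10)| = 12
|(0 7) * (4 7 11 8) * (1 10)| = 10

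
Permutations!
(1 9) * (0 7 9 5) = [7, 5, 2, 3, 4, 0, 6, 9, 8, 1] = (0 7 9 1 5)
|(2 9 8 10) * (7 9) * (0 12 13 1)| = |(0 12 13 1)(2 7 9 8 10)| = 20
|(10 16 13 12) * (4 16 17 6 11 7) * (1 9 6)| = |(1 9 6 11 7 4 16 13 12 10 17)| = 11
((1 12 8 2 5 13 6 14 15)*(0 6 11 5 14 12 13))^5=((0 6 12 8 2 14 15 1 13 11 5))^5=(0 14 5 2 11 8 13 12 1 6 15)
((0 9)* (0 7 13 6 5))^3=((0 9 7 13 6 5))^3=(0 13)(5 7)(6 9)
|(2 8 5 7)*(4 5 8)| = 4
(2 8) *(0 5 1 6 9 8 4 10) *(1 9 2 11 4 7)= [5, 6, 7, 3, 10, 9, 2, 1, 11, 8, 0, 4]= (0 5 9 8 11 4 10)(1 6 2 7)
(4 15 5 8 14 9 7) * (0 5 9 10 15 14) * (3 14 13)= [5, 1, 2, 14, 13, 8, 6, 4, 0, 7, 15, 11, 12, 3, 10, 9]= (0 5 8)(3 14 10 15 9 7 4 13)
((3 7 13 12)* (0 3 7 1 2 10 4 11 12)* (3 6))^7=(0 11 1 13 4 3 7 10 6 12 2)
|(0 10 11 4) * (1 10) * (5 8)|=10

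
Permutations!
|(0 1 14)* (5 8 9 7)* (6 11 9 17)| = 21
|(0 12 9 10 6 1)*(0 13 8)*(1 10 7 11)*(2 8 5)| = |(0 12 9 7 11 1 13 5 2 8)(6 10)| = 10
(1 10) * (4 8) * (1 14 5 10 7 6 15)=(1 7 6 15)(4 8)(5 10 14)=[0, 7, 2, 3, 8, 10, 15, 6, 4, 9, 14, 11, 12, 13, 5, 1]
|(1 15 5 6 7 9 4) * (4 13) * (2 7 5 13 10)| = 4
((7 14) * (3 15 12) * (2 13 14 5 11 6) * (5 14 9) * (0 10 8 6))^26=(0 11 5 9 13 2 6 8 10)(3 12 15)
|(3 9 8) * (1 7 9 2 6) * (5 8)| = 8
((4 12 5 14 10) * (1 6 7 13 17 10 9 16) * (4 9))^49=((1 6 7 13 17 10 9 16)(4 12 5 14))^49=(1 6 7 13 17 10 9 16)(4 12 5 14)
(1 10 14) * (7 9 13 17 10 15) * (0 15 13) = (0 15 7 9)(1 13 17 10 14) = [15, 13, 2, 3, 4, 5, 6, 9, 8, 0, 14, 11, 12, 17, 1, 7, 16, 10]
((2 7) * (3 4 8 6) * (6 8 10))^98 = ((2 7)(3 4 10 6))^98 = (3 10)(4 6)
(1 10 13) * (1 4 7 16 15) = [0, 10, 2, 3, 7, 5, 6, 16, 8, 9, 13, 11, 12, 4, 14, 1, 15] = (1 10 13 4 7 16 15)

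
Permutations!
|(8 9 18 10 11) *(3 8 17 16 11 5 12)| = 21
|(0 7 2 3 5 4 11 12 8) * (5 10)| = |(0 7 2 3 10 5 4 11 12 8)| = 10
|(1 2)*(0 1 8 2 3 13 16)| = |(0 1 3 13 16)(2 8)| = 10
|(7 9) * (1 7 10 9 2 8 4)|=10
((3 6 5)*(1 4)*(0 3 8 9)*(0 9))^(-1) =(9)(0 8 5 6 3)(1 4)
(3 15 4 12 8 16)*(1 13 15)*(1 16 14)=[0, 13, 2, 16, 12, 5, 6, 7, 14, 9, 10, 11, 8, 15, 1, 4, 3]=(1 13 15 4 12 8 14)(3 16)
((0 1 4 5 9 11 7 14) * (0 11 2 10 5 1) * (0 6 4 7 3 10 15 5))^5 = (0 14 6 11 4 3 1 10 7)(2 15 5 9)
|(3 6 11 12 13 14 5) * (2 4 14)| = |(2 4 14 5 3 6 11 12 13)| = 9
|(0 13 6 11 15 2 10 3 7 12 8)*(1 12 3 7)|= |(0 13 6 11 15 2 10 7 3 1 12 8)|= 12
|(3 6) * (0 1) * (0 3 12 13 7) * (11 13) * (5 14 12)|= |(0 1 3 6 5 14 12 11 13 7)|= 10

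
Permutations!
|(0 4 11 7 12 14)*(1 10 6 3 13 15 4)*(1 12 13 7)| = 9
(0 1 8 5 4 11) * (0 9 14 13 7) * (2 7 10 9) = [1, 8, 7, 3, 11, 4, 6, 0, 5, 14, 9, 2, 12, 10, 13] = (0 1 8 5 4 11 2 7)(9 14 13 10)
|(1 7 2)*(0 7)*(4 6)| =|(0 7 2 1)(4 6)| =4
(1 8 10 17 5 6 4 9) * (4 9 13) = (1 8 10 17 5 6 9)(4 13) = [0, 8, 2, 3, 13, 6, 9, 7, 10, 1, 17, 11, 12, 4, 14, 15, 16, 5]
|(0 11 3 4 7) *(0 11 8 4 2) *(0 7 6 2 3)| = 7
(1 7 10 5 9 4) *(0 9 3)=(0 9 4 1 7 10 5 3)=[9, 7, 2, 0, 1, 3, 6, 10, 8, 4, 5]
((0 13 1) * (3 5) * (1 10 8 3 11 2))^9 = (13)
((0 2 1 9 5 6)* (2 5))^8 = ((0 5 6)(1 9 2))^8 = (0 6 5)(1 2 9)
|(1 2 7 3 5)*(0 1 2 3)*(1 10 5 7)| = 7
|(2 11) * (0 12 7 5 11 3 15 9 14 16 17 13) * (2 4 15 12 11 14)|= 14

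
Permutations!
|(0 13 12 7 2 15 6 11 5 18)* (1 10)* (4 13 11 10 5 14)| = |(0 11 14 4 13 12 7 2 15 6 10 1 5 18)| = 14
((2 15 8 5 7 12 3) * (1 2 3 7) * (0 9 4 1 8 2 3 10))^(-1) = (0 10 3 1 4 9)(2 15)(5 8)(7 12)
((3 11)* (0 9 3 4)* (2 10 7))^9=(0 4 11 3 9)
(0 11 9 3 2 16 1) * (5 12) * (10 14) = (0 11 9 3 2 16 1)(5 12)(10 14) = [11, 0, 16, 2, 4, 12, 6, 7, 8, 3, 14, 9, 5, 13, 10, 15, 1]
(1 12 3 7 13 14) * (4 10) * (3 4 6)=(1 12 4 10 6 3 7 13 14)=[0, 12, 2, 7, 10, 5, 3, 13, 8, 9, 6, 11, 4, 14, 1]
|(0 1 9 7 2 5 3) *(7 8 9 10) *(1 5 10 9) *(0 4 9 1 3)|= |(0 5)(2 10 7)(3 4 9 8)|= 12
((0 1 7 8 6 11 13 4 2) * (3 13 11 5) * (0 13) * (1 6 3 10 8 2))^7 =(0 6 5 10 8 3)(1 2 4 7 13)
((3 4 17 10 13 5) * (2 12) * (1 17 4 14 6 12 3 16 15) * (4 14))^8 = ((1 17 10 13 5 16 15)(2 3 4 14 6 12))^8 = (1 17 10 13 5 16 15)(2 4 6)(3 14 12)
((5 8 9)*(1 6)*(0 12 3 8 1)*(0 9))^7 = (0 8 3 12)(1 5 9 6)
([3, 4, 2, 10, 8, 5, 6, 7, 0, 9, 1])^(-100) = (0 10 4)(1 8 3)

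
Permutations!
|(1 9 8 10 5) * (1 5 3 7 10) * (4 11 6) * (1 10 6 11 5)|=9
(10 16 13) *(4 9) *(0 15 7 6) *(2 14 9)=(0 15 7 6)(2 14 9 4)(10 16 13)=[15, 1, 14, 3, 2, 5, 0, 6, 8, 4, 16, 11, 12, 10, 9, 7, 13]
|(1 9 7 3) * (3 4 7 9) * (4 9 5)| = 4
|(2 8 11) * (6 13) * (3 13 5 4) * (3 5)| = |(2 8 11)(3 13 6)(4 5)| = 6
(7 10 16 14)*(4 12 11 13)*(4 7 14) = (4 12 11 13 7 10 16) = [0, 1, 2, 3, 12, 5, 6, 10, 8, 9, 16, 13, 11, 7, 14, 15, 4]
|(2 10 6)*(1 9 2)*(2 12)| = 6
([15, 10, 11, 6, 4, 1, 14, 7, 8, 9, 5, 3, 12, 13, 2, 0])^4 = [0, 10, 14, 11, 4, 1, 3, 7, 8, 9, 5, 2, 12, 13, 6, 15]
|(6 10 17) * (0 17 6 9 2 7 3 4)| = 14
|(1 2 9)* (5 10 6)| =3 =|(1 2 9)(5 10 6)|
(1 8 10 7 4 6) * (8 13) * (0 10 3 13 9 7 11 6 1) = (0 10 11 6)(1 9 7 4)(3 13 8) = [10, 9, 2, 13, 1, 5, 0, 4, 3, 7, 11, 6, 12, 8]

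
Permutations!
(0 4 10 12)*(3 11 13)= (0 4 10 12)(3 11 13)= [4, 1, 2, 11, 10, 5, 6, 7, 8, 9, 12, 13, 0, 3]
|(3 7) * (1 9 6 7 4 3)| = 4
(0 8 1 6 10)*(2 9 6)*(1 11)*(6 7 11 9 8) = (0 6 10)(1 2 8 9 7 11) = [6, 2, 8, 3, 4, 5, 10, 11, 9, 7, 0, 1]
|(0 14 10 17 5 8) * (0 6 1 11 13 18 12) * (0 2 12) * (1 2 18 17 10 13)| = |(0 14 13 17 5 8 6 2 12 18)(1 11)| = 10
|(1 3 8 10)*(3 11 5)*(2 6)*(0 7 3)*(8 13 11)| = 6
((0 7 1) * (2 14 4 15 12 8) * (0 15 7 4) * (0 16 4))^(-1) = ((1 15 12 8 2 14 16 4 7))^(-1) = (1 7 4 16 14 2 8 12 15)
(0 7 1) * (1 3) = (0 7 3 1) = [7, 0, 2, 1, 4, 5, 6, 3]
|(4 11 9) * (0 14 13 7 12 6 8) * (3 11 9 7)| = |(0 14 13 3 11 7 12 6 8)(4 9)| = 18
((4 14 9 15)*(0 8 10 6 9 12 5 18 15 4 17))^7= (0 12 10 18 9 17 14 8 5 6 15 4)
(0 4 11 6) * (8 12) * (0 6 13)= (0 4 11 13)(8 12)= [4, 1, 2, 3, 11, 5, 6, 7, 12, 9, 10, 13, 8, 0]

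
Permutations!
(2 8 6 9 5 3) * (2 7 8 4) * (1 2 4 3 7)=(1 2 3)(5 7 8 6 9)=[0, 2, 3, 1, 4, 7, 9, 8, 6, 5]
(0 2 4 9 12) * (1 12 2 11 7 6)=(0 11 7 6 1 12)(2 4 9)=[11, 12, 4, 3, 9, 5, 1, 6, 8, 2, 10, 7, 0]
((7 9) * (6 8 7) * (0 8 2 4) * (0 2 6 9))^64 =(9)(0 8 7)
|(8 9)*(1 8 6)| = |(1 8 9 6)| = 4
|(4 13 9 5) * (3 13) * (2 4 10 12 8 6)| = 10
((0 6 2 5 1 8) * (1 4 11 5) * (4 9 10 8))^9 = (0 8 10 9 5 11 4 1 2 6)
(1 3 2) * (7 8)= [0, 3, 1, 2, 4, 5, 6, 8, 7]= (1 3 2)(7 8)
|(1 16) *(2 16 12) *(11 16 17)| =6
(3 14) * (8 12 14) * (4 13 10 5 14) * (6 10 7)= [0, 1, 2, 8, 13, 14, 10, 6, 12, 9, 5, 11, 4, 7, 3]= (3 8 12 4 13 7 6 10 5 14)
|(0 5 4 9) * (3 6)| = 4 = |(0 5 4 9)(3 6)|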